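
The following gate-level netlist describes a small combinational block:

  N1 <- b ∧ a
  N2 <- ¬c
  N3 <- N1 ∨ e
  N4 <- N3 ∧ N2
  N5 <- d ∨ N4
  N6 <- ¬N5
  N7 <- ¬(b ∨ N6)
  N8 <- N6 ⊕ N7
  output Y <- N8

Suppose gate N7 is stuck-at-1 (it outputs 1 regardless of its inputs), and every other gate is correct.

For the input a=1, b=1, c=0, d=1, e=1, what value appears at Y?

Propagate with N7 forced: N1=1, N2=1, N3=1, N4=1, N5=1, N6=0, N7=1 [stuck-at-1], N8=1.
So Y = 1. (Without the fault it would be 0.)

1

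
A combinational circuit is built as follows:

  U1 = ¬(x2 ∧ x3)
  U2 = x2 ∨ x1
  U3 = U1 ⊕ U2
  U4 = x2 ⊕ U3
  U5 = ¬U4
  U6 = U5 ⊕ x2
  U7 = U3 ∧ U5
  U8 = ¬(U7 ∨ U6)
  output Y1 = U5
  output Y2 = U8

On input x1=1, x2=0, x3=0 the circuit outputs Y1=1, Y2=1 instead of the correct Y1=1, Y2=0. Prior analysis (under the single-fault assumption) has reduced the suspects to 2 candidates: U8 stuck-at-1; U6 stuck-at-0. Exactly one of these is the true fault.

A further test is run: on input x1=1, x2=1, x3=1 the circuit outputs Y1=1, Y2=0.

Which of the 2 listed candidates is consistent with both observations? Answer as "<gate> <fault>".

U6 stuck-at-0

Evaluate each candidate on input x1=1, x2=1, x3=1:
  U8 stuck-at-1: U1=0, U2=1, U3=1, U4=0, U5=1, U6=0, U7=1, U8=1 [stuck-at-1] → Y1=1, Y2=1 — eliminated
  U6 stuck-at-0: U1=0, U2=1, U3=1, U4=0, U5=1, U6=0 [stuck-at-0], U7=1, U8=0 → Y1=1, Y2=0 — matches
Only U6 stuck-at-0 reproduces the observed Y1=1, Y2=0.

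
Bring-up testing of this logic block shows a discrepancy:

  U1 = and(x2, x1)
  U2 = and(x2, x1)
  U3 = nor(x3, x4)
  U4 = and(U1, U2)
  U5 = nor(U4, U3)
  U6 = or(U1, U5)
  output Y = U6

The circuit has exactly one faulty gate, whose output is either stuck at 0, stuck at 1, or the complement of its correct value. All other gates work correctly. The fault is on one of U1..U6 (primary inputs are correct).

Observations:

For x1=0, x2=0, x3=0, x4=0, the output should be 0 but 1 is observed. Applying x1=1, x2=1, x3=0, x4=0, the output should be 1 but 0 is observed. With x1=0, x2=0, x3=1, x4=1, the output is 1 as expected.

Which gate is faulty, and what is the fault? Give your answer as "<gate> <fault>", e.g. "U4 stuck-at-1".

Fault-free values for test 1 (x1=0, x2=0, x3=0, x4=0): U1=0, U2=0, U3=1, U4=0, U5=0, U6=0, giving Y=0. Observed 1.
Test 1: faults giving observed 1 are {U1 stuck-at-1, U1 inverted output, U3 stuck-at-0, U3 inverted output, U5 stuck-at-1, U5 inverted output, U6 stuck-at-1, U6 inverted output}.
Test 2 (x1=1, x2=1, x3=0, x4=0): fault-free U1=1, U2=1, U3=1, U4=1, U5=0, U6=1 → 1; observed 0. Eliminates U1 stuck-at-1, U3 stuck-at-0, U3 inverted output, U5 stuck-at-1, U5 inverted output, U6 stuck-at-1.
Test 3 (x1=0, x2=0, x3=1, x4=1): fault-free U1=0, U2=0, U3=0, U4=0, U5=1, U6=1 → 1; observed 1. Eliminates U6 inverted output.
Only U1 inverted output is consistent with every test.

U1 inverted output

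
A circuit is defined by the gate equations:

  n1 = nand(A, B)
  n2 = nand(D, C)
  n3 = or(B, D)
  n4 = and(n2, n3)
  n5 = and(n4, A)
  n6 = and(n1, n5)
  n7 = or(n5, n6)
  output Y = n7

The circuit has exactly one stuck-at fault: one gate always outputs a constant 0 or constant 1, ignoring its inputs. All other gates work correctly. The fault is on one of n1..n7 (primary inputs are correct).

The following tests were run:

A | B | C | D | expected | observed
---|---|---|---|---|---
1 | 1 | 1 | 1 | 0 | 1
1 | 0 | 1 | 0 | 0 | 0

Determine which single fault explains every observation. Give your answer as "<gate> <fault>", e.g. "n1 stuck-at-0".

n2 stuck-at-1

Fault-free values for test 1 (A=1, B=1, C=1, D=1): n1=0, n2=0, n3=1, n4=0, n5=0, n6=0, n7=0, giving Y=0. Observed 1.
Test 1: faults giving observed 1 are {n2 stuck-at-1, n4 stuck-at-1, n5 stuck-at-1, n6 stuck-at-1, n7 stuck-at-1}.
Test 2 (A=1, B=0, C=1, D=0): fault-free n1=1, n2=1, n3=0, n4=0, n5=0, n6=0, n7=0 → 0; observed 0. Eliminates n4 stuck-at-1, n5 stuck-at-1, n6 stuck-at-1, n7 stuck-at-1.
Only n2 stuck-at-1 is consistent with every test.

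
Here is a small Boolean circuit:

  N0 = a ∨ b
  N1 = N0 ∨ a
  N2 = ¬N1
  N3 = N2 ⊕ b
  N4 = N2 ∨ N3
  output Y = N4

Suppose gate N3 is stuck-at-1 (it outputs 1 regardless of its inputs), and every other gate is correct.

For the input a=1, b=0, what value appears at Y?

Propagate with N3 forced: N0=1, N1=1, N2=0, N3=1 [stuck-at-1], N4=1.
So Y = 1. (Without the fault it would be 0.)

1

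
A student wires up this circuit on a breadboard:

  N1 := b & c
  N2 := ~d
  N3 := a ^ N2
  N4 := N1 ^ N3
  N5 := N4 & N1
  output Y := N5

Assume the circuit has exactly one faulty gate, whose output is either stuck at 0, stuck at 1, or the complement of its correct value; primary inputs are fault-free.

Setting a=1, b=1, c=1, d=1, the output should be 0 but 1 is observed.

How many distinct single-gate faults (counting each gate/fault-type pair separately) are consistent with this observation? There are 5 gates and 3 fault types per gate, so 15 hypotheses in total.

8

Fault-free: N1=1, N2=0, N3=1, N4=0, N5=0 → 0. Observed 1.
  N1: none of the 3 fault types match ✗
  N2: stuck-at-1, inverted output ✓; others ✗
  N3: stuck-at-0, inverted output ✓; others ✗
  N4: stuck-at-1, inverted output ✓; others ✗
  N5: stuck-at-1, inverted output ✓; others ✗
Consistent faults: {N2 stuck-at-1, N2 inverted output, N3 stuck-at-0, N3 inverted output, N4 stuck-at-1, N4 inverted output, N5 stuck-at-1, N5 inverted output} — 8 in all.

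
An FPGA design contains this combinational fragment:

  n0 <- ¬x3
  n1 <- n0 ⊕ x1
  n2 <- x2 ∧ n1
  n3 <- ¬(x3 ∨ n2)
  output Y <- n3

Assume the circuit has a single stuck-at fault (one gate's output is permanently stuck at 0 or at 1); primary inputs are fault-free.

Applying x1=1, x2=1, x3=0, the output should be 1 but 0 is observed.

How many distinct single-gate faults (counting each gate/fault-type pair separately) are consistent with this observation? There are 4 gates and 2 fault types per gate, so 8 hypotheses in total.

4

Fault-free: n0=1, n1=0, n2=0, n3=1 → 1. Observed 0.
  n0 stuck-at-0: output 0 ✓
  n0 stuck-at-1: output 1 ✗
  n1 stuck-at-0: output 1 ✗
  n1 stuck-at-1: output 0 ✓
  n2 stuck-at-0: output 1 ✗
  n2 stuck-at-1: output 0 ✓
  n3 stuck-at-0: output 0 ✓
  n3 stuck-at-1: output 1 ✗
Consistent faults: {n0 stuck-at-0, n1 stuck-at-1, n2 stuck-at-1, n3 stuck-at-0} — 4 in all.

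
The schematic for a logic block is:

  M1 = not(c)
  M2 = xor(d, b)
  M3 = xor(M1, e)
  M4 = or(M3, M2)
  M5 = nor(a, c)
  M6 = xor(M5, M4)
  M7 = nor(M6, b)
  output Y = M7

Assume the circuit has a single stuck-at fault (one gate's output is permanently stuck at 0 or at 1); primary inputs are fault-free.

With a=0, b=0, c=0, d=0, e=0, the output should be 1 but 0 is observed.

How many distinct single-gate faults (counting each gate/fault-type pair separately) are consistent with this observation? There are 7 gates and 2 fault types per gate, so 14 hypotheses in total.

6

Fault-free: M1=1, M2=0, M3=1, M4=1, M5=1, M6=0, M7=1 → 1. Observed 0.
  M1 stuck-at-0: output 0 ✓
  M1 stuck-at-1: output 1 ✗
  M2 stuck-at-0: output 1 ✗
  M2 stuck-at-1: output 1 ✗
  M3 stuck-at-0: output 0 ✓
  M3 stuck-at-1: output 1 ✗
  M4 stuck-at-0: output 0 ✓
  M4 stuck-at-1: output 1 ✗
  M5 stuck-at-0: output 0 ✓
  M5 stuck-at-1: output 1 ✗
  M6 stuck-at-0: output 1 ✗
  M6 stuck-at-1: output 0 ✓
  M7 stuck-at-0: output 0 ✓
  M7 stuck-at-1: output 1 ✗
Consistent faults: {M1 stuck-at-0, M3 stuck-at-0, M4 stuck-at-0, M5 stuck-at-0, M6 stuck-at-1, M7 stuck-at-0} — 6 in all.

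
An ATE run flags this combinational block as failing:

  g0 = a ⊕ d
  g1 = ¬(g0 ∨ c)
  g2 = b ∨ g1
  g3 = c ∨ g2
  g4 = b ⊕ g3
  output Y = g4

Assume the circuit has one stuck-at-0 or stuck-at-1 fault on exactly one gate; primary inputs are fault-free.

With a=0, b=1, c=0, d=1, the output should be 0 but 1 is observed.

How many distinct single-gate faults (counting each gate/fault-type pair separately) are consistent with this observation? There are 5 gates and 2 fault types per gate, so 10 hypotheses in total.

Fault-free: g0=1, g1=0, g2=1, g3=1, g4=0 → 0. Observed 1.
  g0 stuck-at-0: output 0 ✗
  g0 stuck-at-1: output 0 ✗
  g1 stuck-at-0: output 0 ✗
  g1 stuck-at-1: output 0 ✗
  g2 stuck-at-0: output 1 ✓
  g2 stuck-at-1: output 0 ✗
  g3 stuck-at-0: output 1 ✓
  g3 stuck-at-1: output 0 ✗
  g4 stuck-at-0: output 0 ✗
  g4 stuck-at-1: output 1 ✓
Consistent faults: {g2 stuck-at-0, g3 stuck-at-0, g4 stuck-at-1} — 3 in all.

3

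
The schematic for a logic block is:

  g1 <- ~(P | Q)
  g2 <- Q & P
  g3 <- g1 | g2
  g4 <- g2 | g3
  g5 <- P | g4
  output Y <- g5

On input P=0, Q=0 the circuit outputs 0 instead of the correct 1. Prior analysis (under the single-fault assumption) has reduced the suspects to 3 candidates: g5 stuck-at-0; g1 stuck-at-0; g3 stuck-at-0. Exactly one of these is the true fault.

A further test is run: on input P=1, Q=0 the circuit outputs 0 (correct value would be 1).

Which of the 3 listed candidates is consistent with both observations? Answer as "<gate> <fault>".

g5 stuck-at-0

Evaluate each candidate on input P=1, Q=0:
  g5 stuck-at-0: g1=0, g2=0, g3=0, g4=0, g5=0 [stuck-at-0] → 0 — matches
  g1 stuck-at-0: g1=0 [stuck-at-0], g2=0, g3=0, g4=0, g5=1 → 1 — eliminated
  g3 stuck-at-0: g1=0, g2=0, g3=0 [stuck-at-0], g4=0, g5=1 → 1 — eliminated
Only g5 stuck-at-0 reproduces the observed 0.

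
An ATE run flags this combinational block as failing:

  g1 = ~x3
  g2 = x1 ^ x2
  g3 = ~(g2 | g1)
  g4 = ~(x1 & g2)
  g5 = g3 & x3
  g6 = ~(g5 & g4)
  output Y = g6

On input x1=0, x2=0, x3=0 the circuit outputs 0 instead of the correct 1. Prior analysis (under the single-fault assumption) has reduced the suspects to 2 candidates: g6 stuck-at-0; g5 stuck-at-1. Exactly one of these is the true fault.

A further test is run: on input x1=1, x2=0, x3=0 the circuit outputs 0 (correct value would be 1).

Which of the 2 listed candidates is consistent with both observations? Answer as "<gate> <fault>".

g6 stuck-at-0

Evaluate each candidate on input x1=1, x2=0, x3=0:
  g6 stuck-at-0: g1=1, g2=1, g3=0, g4=0, g5=0, g6=0 [stuck-at-0] → 0 — matches
  g5 stuck-at-1: g1=1, g2=1, g3=0, g4=0, g5=1 [stuck-at-1], g6=1 → 1 — eliminated
Only g6 stuck-at-0 reproduces the observed 0.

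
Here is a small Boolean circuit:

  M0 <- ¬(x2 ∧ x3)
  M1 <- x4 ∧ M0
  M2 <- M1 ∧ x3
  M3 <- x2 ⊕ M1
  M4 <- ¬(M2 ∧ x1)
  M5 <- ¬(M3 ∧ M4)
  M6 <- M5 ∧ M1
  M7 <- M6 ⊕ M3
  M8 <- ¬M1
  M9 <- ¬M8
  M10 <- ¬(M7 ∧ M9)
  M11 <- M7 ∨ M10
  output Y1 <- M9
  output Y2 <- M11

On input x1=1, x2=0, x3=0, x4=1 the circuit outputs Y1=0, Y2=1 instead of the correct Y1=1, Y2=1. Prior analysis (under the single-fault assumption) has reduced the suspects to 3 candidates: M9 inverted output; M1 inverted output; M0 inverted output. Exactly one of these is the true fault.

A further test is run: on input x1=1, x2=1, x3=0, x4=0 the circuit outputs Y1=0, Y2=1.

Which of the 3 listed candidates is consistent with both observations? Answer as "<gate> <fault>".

M0 inverted output

Evaluate each candidate on input x1=1, x2=1, x3=0, x4=0:
  M9 inverted output: M0=1, M1=0, M2=0, M3=1, M4=1, M5=0, M6=0, M7=1, M8=1, M9=1 [inverted output], M10=0, M11=1 → Y1=1, Y2=1 — eliminated
  M1 inverted output: M0=1, M1=1 [inverted output], M2=0, M3=0, M4=1, M5=1, M6=1, M7=1, M8=0, M9=1, M10=0, M11=1 → Y1=1, Y2=1 — eliminated
  M0 inverted output: M0=0 [inverted output], M1=0, M2=0, M3=1, M4=1, M5=0, M6=0, M7=1, M8=1, M9=0, M10=1, M11=1 → Y1=0, Y2=1 — matches
Only M0 inverted output reproduces the observed Y1=0, Y2=1.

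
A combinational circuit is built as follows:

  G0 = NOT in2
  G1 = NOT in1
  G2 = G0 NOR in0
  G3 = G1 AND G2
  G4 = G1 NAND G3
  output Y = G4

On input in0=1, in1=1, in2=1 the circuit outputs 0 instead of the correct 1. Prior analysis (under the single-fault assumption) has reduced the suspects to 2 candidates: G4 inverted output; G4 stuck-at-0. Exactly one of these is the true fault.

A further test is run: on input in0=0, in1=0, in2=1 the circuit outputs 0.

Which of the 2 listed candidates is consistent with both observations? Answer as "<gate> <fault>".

Evaluate each candidate on input in0=0, in1=0, in2=1:
  G4 inverted output: G0=0, G1=1, G2=1, G3=1, G4=1 [inverted output] → 1 — eliminated
  G4 stuck-at-0: G0=0, G1=1, G2=1, G3=1, G4=0 [stuck-at-0] → 0 — matches
Only G4 stuck-at-0 reproduces the observed 0.

G4 stuck-at-0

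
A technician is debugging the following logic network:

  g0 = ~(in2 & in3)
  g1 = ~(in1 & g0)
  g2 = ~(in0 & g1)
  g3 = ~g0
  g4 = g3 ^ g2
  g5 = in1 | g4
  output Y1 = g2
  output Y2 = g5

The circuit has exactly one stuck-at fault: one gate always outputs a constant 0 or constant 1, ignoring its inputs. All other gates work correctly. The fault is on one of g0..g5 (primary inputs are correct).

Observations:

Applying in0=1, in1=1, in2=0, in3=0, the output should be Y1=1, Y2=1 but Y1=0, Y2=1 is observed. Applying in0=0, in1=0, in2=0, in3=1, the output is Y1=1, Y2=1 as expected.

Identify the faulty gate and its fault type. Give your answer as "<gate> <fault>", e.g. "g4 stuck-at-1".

Fault-free values for test 1 (in0=1, in1=1, in2=0, in3=0): g0=1, g1=0, g2=1, g3=0, g4=1, g5=1, giving Y1=1, Y2=1. Observed Y1=0, Y2=1.
Test 1: faults giving observed Y1=0, Y2=1 are {g0 stuck-at-0, g1 stuck-at-1, g2 stuck-at-0}.
Test 2 (in0=0, in1=0, in2=0, in3=1): fault-free g0=1, g1=1, g2=1, g3=0, g4=1, g5=1 → Y1=1, Y2=1; observed Y1=1, Y2=1. Eliminates g0 stuck-at-0, g2 stuck-at-0.
Only g1 stuck-at-1 is consistent with every test.

g1 stuck-at-1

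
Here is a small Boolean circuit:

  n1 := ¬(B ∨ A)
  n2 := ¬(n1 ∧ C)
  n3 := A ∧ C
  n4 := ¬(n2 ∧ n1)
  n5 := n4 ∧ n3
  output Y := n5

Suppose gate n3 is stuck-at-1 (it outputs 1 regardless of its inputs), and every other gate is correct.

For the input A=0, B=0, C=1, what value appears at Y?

1

Propagate with n3 forced: n1=1, n2=0, n3=1 [stuck-at-1], n4=1, n5=1.
So Y = 1. (Without the fault it would be 0.)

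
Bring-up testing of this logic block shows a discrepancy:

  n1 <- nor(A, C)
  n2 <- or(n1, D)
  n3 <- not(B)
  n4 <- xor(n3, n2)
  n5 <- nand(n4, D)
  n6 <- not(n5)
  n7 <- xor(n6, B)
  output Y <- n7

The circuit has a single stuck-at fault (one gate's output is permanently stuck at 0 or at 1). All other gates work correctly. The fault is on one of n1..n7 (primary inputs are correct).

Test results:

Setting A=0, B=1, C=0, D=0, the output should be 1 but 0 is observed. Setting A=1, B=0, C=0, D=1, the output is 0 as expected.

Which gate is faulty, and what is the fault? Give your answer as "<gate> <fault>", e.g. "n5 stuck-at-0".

Fault-free values for test 1 (A=0, B=1, C=0, D=0): n1=1, n2=1, n3=0, n4=1, n5=1, n6=0, n7=1, giving Y=1. Observed 0.
Test 1: faults giving observed 0 are {n5 stuck-at-0, n6 stuck-at-1, n7 stuck-at-0}.
Test 2 (A=1, B=0, C=0, D=1): fault-free n1=0, n2=1, n3=1, n4=0, n5=1, n6=0, n7=0 → 0; observed 0. Eliminates n5 stuck-at-0, n6 stuck-at-1.
Only n7 stuck-at-0 is consistent with every test.

n7 stuck-at-0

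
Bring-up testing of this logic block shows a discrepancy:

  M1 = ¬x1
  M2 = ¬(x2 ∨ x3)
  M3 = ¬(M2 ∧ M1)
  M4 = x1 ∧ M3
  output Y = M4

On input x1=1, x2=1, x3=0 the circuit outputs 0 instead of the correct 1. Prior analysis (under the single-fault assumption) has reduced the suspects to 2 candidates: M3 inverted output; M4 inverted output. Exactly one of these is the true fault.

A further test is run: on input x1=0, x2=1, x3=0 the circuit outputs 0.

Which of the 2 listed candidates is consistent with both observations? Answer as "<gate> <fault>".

M3 inverted output

Evaluate each candidate on input x1=0, x2=1, x3=0:
  M3 inverted output: M1=1, M2=0, M3=0 [inverted output], M4=0 → 0 — matches
  M4 inverted output: M1=1, M2=0, M3=1, M4=1 [inverted output] → 1 — eliminated
Only M3 inverted output reproduces the observed 0.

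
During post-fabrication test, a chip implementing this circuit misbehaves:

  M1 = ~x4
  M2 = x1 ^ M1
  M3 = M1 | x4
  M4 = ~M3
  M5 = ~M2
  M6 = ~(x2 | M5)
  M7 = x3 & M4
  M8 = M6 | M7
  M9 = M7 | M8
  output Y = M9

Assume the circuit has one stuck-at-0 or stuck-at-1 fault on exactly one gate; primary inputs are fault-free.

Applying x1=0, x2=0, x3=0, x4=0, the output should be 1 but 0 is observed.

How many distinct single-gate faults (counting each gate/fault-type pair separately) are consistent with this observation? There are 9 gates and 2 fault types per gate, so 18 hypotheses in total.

6

Fault-free: M1=1, M2=1, M3=1, M4=0, M5=0, M6=1, M7=0, M8=1, M9=1 → 1. Observed 0.
  M1: stuck-at-0 ✓; others ✗
  M2: stuck-at-0 ✓; others ✗
  M3: none of the 2 fault types match ✗
  M4: none of the 2 fault types match ✗
  M5: stuck-at-1 ✓; others ✗
  M6: stuck-at-0 ✓; others ✗
  M7: none of the 2 fault types match ✗
  M8: stuck-at-0 ✓; others ✗
  M9: stuck-at-0 ✓; others ✗
Consistent faults: {M1 stuck-at-0, M2 stuck-at-0, M5 stuck-at-1, M6 stuck-at-0, M8 stuck-at-0, M9 stuck-at-0} — 6 in all.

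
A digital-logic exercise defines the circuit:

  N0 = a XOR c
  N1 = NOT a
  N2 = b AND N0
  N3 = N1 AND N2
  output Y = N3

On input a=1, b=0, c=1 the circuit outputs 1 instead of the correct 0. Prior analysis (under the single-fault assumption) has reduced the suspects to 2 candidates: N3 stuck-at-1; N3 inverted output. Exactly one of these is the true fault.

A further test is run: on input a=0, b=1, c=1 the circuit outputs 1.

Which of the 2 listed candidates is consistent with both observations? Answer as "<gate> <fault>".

Evaluate each candidate on input a=0, b=1, c=1:
  N3 stuck-at-1: N0=1, N1=1, N2=1, N3=1 [stuck-at-1] → 1 — matches
  N3 inverted output: N0=1, N1=1, N2=1, N3=0 [inverted output] → 0 — eliminated
Only N3 stuck-at-1 reproduces the observed 1.

N3 stuck-at-1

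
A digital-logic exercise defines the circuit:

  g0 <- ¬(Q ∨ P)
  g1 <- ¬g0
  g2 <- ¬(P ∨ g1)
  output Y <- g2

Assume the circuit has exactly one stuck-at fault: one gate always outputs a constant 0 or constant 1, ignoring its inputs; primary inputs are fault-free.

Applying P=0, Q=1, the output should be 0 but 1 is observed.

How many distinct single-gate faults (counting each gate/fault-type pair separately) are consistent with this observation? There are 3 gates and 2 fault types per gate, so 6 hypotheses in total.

Fault-free: g0=0, g1=1, g2=0 → 0. Observed 1.
  g0 stuck-at-0: output 0 ✗
  g0 stuck-at-1: output 1 ✓
  g1 stuck-at-0: output 1 ✓
  g1 stuck-at-1: output 0 ✗
  g2 stuck-at-0: output 0 ✗
  g2 stuck-at-1: output 1 ✓
Consistent faults: {g0 stuck-at-1, g1 stuck-at-0, g2 stuck-at-1} — 3 in all.

3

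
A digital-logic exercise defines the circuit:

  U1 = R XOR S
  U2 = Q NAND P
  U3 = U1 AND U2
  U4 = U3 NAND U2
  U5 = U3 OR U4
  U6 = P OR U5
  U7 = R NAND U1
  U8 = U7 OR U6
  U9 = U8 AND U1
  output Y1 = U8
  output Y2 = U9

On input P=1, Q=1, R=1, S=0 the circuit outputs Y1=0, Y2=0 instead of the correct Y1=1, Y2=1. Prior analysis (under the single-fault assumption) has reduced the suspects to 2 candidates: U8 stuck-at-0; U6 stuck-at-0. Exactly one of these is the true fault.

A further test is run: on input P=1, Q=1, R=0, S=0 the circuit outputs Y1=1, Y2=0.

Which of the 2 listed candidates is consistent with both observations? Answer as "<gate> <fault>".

Evaluate each candidate on input P=1, Q=1, R=0, S=0:
  U8 stuck-at-0: U1=0, U2=0, U3=0, U4=1, U5=1, U6=1, U7=1, U8=0 [stuck-at-0], U9=0 → Y1=0, Y2=0 — eliminated
  U6 stuck-at-0: U1=0, U2=0, U3=0, U4=1, U5=1, U6=0 [stuck-at-0], U7=1, U8=1, U9=0 → Y1=1, Y2=0 — matches
Only U6 stuck-at-0 reproduces the observed Y1=1, Y2=0.

U6 stuck-at-0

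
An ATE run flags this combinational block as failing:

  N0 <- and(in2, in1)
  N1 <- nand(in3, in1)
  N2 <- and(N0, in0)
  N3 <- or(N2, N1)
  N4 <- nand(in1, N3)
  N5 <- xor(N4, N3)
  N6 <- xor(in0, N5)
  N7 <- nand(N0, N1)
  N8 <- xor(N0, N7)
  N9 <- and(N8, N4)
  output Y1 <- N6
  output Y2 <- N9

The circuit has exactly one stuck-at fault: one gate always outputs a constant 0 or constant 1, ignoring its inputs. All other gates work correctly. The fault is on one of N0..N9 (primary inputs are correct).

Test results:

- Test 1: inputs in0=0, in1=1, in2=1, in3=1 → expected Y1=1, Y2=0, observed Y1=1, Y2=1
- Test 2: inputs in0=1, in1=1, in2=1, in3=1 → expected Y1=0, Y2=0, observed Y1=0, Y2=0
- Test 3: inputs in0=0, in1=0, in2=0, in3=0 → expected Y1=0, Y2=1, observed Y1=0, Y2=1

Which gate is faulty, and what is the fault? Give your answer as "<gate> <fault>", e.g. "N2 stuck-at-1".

N8 stuck-at-1

Fault-free values for test 1 (in0=0, in1=1, in2=1, in3=1): N0=1, N1=0, N2=0, N3=0, N4=1, N5=1, N6=1, N7=1, N8=0, N9=0, giving Y1=1, Y2=0. Observed Y1=1, Y2=1.
Test 1: faults giving observed Y1=1, Y2=1 are {N0 stuck-at-0, N7 stuck-at-0, N8 stuck-at-1, N9 stuck-at-1}.
Test 2 (in0=1, in1=1, in2=1, in3=1): fault-free N0=1, N1=0, N2=1, N3=1, N4=0, N5=1, N6=0, N7=1, N8=0, N9=0 → Y1=0, Y2=0; observed Y1=0, Y2=0. Eliminates N0 stuck-at-0, N9 stuck-at-1.
Test 3 (in0=0, in1=0, in2=0, in3=0): fault-free N0=0, N1=1, N2=0, N3=1, N4=1, N5=0, N6=0, N7=1, N8=1, N9=1 → Y1=0, Y2=1; observed Y1=0, Y2=1. Eliminates N7 stuck-at-0.
Only N8 stuck-at-1 is consistent with every test.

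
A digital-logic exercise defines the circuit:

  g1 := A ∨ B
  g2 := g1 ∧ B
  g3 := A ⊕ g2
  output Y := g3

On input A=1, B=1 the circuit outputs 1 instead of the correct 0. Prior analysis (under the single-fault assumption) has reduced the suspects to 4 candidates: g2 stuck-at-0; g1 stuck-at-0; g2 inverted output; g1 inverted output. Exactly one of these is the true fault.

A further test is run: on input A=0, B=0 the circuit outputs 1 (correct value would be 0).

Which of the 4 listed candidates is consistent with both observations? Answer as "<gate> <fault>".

Evaluate each candidate on input A=0, B=0:
  g2 stuck-at-0: g1=0, g2=0 [stuck-at-0], g3=0 → 0 — eliminated
  g1 stuck-at-0: g1=0 [stuck-at-0], g2=0, g3=0 → 0 — eliminated
  g2 inverted output: g1=0, g2=1 [inverted output], g3=1 → 1 — matches
  g1 inverted output: g1=1 [inverted output], g2=0, g3=0 → 0 — eliminated
Only g2 inverted output reproduces the observed 1.

g2 inverted output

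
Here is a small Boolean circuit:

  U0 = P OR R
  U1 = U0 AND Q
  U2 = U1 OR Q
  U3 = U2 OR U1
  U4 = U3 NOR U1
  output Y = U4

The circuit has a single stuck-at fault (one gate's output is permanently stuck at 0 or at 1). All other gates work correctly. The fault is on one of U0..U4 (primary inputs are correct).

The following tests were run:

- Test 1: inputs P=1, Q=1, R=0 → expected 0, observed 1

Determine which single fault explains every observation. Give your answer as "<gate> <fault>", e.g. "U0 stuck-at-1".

Fault-free values for test 1 (P=1, Q=1, R=0): U0=1, U1=1, U2=1, U3=1, U4=0, giving Y=0. Observed 1.
Test 1: faults giving observed 1 are {U4 stuck-at-1}.
Only U4 stuck-at-1 is consistent with every test.

U4 stuck-at-1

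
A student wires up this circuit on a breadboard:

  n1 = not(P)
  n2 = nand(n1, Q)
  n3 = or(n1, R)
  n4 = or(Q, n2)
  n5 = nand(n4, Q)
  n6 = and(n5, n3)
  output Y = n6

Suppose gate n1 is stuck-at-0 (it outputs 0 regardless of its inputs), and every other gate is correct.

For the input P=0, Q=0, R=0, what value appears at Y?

0

Propagate with n1 forced: n1=0 [stuck-at-0], n2=1, n3=0, n4=1, n5=1, n6=0.
So Y = 0. (Without the fault it would be 1.)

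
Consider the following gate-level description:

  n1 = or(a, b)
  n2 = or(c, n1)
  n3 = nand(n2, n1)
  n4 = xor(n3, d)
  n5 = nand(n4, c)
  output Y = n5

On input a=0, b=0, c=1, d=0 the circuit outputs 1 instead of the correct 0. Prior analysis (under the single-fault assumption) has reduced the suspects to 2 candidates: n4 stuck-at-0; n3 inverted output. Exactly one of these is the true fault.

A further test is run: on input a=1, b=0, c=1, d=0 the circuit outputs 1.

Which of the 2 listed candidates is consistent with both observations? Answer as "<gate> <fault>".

n4 stuck-at-0

Evaluate each candidate on input a=1, b=0, c=1, d=0:
  n4 stuck-at-0: n1=1, n2=1, n3=0, n4=0 [stuck-at-0], n5=1 → 1 — matches
  n3 inverted output: n1=1, n2=1, n3=1 [inverted output], n4=1, n5=0 → 0 — eliminated
Only n4 stuck-at-0 reproduces the observed 1.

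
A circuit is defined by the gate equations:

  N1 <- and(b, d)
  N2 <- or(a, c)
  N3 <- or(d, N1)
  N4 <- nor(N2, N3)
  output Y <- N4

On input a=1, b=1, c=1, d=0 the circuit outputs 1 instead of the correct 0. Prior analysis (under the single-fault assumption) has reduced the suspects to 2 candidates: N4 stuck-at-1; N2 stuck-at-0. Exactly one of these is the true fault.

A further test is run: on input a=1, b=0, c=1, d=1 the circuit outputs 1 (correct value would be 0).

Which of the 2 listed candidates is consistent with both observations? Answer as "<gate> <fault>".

Evaluate each candidate on input a=1, b=0, c=1, d=1:
  N4 stuck-at-1: N1=0, N2=1, N3=1, N4=1 [stuck-at-1] → 1 — matches
  N2 stuck-at-0: N1=0, N2=0 [stuck-at-0], N3=1, N4=0 → 0 — eliminated
Only N4 stuck-at-1 reproduces the observed 1.

N4 stuck-at-1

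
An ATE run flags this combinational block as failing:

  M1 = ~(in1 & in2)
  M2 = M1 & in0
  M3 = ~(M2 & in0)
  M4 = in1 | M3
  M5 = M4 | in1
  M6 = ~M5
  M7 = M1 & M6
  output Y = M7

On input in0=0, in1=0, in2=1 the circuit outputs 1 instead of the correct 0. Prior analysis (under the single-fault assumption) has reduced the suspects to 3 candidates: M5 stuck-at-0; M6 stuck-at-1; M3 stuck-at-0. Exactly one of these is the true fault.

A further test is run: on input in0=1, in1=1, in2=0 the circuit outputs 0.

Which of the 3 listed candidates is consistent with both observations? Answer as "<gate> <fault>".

M3 stuck-at-0

Evaluate each candidate on input in0=1, in1=1, in2=0:
  M5 stuck-at-0: M1=1, M2=1, M3=0, M4=1, M5=0 [stuck-at-0], M6=1, M7=1 → 1 — eliminated
  M6 stuck-at-1: M1=1, M2=1, M3=0, M4=1, M5=1, M6=1 [stuck-at-1], M7=1 → 1 — eliminated
  M3 stuck-at-0: M1=1, M2=1, M3=0 [stuck-at-0], M4=1, M5=1, M6=0, M7=0 → 0 — matches
Only M3 stuck-at-0 reproduces the observed 0.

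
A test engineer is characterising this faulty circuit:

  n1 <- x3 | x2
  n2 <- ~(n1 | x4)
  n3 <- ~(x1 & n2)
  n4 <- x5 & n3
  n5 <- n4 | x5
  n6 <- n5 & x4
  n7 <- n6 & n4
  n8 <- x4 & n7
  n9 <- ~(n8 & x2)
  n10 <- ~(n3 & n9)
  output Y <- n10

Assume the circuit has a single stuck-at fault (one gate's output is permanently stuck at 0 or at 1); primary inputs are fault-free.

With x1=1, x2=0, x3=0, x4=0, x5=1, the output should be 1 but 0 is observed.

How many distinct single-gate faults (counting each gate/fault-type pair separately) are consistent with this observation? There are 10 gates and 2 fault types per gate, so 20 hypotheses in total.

Fault-free: n1=0, n2=1, n3=0, n4=0, n5=1, n6=0, n7=0, n8=0, n9=1, n10=1 → 1. Observed 0.
  n1: stuck-at-1 ✓; others ✗
  n2: stuck-at-0 ✓; others ✗
  n3: stuck-at-1 ✓; others ✗
  n4: none of the 2 fault types match ✗
  n5: none of the 2 fault types match ✗
  n6: none of the 2 fault types match ✗
  n7: none of the 2 fault types match ✗
  n8: none of the 2 fault types match ✗
  n9: none of the 2 fault types match ✗
  n10: stuck-at-0 ✓; others ✗
Consistent faults: {n1 stuck-at-1, n2 stuck-at-0, n3 stuck-at-1, n10 stuck-at-0} — 4 in all.

4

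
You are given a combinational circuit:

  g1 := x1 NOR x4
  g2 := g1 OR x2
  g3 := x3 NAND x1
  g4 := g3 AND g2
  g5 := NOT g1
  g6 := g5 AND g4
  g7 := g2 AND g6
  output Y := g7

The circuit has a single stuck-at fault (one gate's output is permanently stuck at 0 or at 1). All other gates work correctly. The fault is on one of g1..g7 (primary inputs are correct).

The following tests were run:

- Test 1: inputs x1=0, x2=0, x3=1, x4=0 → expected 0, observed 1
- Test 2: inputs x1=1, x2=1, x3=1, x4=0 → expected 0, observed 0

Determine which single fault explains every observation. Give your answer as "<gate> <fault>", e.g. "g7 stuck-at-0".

g5 stuck-at-1

Fault-free values for test 1 (x1=0, x2=0, x3=1, x4=0): g1=1, g2=1, g3=1, g4=1, g5=0, g6=0, g7=0, giving Y=0. Observed 1.
Test 1: faults giving observed 1 are {g5 stuck-at-1, g6 stuck-at-1, g7 stuck-at-1}.
Test 2 (x1=1, x2=1, x3=1, x4=0): fault-free g1=0, g2=1, g3=0, g4=0, g5=1, g6=0, g7=0 → 0; observed 0. Eliminates g6 stuck-at-1, g7 stuck-at-1.
Only g5 stuck-at-1 is consistent with every test.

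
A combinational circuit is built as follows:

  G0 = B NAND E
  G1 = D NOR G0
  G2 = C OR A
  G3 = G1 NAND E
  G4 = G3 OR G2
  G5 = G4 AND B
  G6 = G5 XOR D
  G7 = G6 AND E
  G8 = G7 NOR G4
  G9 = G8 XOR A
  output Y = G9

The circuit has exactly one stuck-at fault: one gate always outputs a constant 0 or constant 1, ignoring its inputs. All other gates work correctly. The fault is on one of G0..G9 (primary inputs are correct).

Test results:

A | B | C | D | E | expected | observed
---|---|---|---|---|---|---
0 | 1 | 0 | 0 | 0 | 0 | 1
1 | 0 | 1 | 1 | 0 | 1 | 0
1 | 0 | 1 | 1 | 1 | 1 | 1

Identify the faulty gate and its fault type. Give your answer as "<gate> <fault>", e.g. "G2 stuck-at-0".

G4 stuck-at-0

Fault-free values for test 1 (A=0, B=1, C=0, D=0, E=0): G0=1, G1=0, G2=0, G3=1, G4=1, G5=1, G6=1, G7=0, G8=0, G9=0, giving Y=0. Observed 1.
Test 1: faults giving observed 1 are {G3 stuck-at-0, G4 stuck-at-0, G8 stuck-at-1, G9 stuck-at-1}.
Test 2 (A=1, B=0, C=1, D=1, E=0): fault-free G0=1, G1=0, G2=1, G3=1, G4=1, G5=0, G6=1, G7=0, G8=0, G9=1 → 1; observed 0. Eliminates G3 stuck-at-0, G9 stuck-at-1.
Test 3 (A=1, B=0, C=1, D=1, E=1): fault-free G0=1, G1=0, G2=1, G3=1, G4=1, G5=0, G6=1, G7=1, G8=0, G9=1 → 1; observed 1. Eliminates G8 stuck-at-1.
Only G4 stuck-at-0 is consistent with every test.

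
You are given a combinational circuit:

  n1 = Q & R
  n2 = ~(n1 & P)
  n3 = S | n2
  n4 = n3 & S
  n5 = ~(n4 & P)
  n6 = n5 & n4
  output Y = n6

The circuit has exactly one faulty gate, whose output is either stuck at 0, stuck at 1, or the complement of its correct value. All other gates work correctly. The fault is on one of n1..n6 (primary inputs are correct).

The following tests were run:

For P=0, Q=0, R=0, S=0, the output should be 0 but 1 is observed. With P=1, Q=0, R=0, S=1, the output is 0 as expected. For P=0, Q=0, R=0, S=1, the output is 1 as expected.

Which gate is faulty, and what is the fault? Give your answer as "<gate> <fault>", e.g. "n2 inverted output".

n4 stuck-at-1

Fault-free values for test 1 (P=0, Q=0, R=0, S=0): n1=0, n2=1, n3=1, n4=0, n5=1, n6=0, giving Y=0. Observed 1.
Test 1: faults giving observed 1 are {n4 stuck-at-1, n4 inverted output, n6 stuck-at-1, n6 inverted output}.
Test 2 (P=1, Q=0, R=0, S=1): fault-free n1=0, n2=1, n3=1, n4=1, n5=0, n6=0 → 0; observed 0. Eliminates n6 stuck-at-1, n6 inverted output.
Test 3 (P=0, Q=0, R=0, S=1): fault-free n1=0, n2=1, n3=1, n4=1, n5=1, n6=1 → 1; observed 1. Eliminates n4 inverted output.
Only n4 stuck-at-1 is consistent with every test.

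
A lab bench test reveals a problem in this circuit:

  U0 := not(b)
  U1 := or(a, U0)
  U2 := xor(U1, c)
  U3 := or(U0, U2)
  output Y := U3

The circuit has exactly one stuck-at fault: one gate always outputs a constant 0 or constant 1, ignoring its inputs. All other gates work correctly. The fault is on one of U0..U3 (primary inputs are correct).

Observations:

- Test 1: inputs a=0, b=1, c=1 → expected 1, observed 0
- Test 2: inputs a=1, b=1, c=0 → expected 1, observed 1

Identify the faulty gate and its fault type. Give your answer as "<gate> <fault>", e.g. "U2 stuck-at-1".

Fault-free values for test 1 (a=0, b=1, c=1): U0=0, U1=0, U2=1, U3=1, giving Y=1. Observed 0.
Test 1: faults giving observed 0 are {U1 stuck-at-1, U2 stuck-at-0, U3 stuck-at-0}.
Test 2 (a=1, b=1, c=0): fault-free U0=0, U1=1, U2=1, U3=1 → 1; observed 1. Eliminates U2 stuck-at-0, U3 stuck-at-0.
Only U1 stuck-at-1 is consistent with every test.

U1 stuck-at-1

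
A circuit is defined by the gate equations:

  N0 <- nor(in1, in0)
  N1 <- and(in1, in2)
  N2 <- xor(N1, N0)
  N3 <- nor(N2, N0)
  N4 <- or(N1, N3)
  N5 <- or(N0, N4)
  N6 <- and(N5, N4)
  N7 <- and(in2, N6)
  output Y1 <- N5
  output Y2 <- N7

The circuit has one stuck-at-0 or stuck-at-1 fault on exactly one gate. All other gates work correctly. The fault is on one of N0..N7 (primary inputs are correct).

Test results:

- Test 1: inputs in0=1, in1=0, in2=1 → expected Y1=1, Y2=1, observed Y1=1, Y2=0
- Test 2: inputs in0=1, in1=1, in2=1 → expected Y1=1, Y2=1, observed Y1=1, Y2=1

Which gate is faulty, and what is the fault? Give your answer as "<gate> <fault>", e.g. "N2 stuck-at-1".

Fault-free values for test 1 (in0=1, in1=0, in2=1): N0=0, N1=0, N2=0, N3=1, N4=1, N5=1, N6=1, N7=1, giving Y1=1, Y2=1. Observed Y1=1, Y2=0.
Test 1: faults giving observed Y1=1, Y2=0 are {N0 stuck-at-1, N6 stuck-at-0, N7 stuck-at-0}.
Test 2 (in0=1, in1=1, in2=1): fault-free N0=0, N1=1, N2=1, N3=0, N4=1, N5=1, N6=1, N7=1 → Y1=1, Y2=1; observed Y1=1, Y2=1. Eliminates N6 stuck-at-0, N7 stuck-at-0.
Only N0 stuck-at-1 is consistent with every test.

N0 stuck-at-1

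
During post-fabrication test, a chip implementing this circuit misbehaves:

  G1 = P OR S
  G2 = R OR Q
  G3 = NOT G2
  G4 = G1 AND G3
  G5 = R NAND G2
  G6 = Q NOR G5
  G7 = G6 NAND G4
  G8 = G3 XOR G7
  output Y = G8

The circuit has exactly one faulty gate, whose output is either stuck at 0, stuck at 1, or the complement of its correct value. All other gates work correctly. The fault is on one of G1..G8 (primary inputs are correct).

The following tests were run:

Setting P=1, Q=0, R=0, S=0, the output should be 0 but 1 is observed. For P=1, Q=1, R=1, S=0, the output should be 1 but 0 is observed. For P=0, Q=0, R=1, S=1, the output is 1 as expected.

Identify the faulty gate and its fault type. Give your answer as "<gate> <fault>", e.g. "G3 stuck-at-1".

Fault-free values for test 1 (P=1, Q=0, R=0, S=0): G1=1, G2=0, G3=1, G4=1, G5=1, G6=0, G7=1, G8=0, giving Y=0. Observed 1.
Test 1: faults giving observed 1 are {G2 stuck-at-1, G2 inverted output, G3 stuck-at-0, G3 inverted output, G5 stuck-at-0, G5 inverted output, G6 stuck-at-1, G6 inverted output, G7 stuck-at-0, G7 inverted output, G8 stuck-at-1, G8 inverted output}.
Test 2 (P=1, Q=1, R=1, S=0): fault-free G1=1, G2=1, G3=0, G4=0, G5=0, G6=0, G7=1, G8=1 → 1; observed 0. Eliminates G2 stuck-at-1, G3 stuck-at-0, G5 stuck-at-0, G5 inverted output, G6 stuck-at-1, G6 inverted output, G8 stuck-at-1.
Test 3 (P=0, Q=0, R=1, S=1): fault-free G1=1, G2=1, G3=0, G4=0, G5=0, G6=1, G7=1, G8=1 → 1; observed 1. Eliminates G2 inverted output, G7 stuck-at-0, G7 inverted output, G8 inverted output.
Only G3 inverted output is consistent with every test.

G3 inverted output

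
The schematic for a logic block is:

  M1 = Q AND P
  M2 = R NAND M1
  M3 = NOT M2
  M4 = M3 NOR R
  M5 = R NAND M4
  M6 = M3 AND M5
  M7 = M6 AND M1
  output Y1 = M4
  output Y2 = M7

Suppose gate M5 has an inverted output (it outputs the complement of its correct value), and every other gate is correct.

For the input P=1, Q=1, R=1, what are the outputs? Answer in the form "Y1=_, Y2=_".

Y1=0, Y2=0

Propagate with M5 forced: M1=1, M2=0, M3=1, M4=0, M5=0 [inverted output], M6=0, M7=0.
So the outputs are Y1=0, Y2=0. (Without the fault they would be Y1=0, Y2=1.)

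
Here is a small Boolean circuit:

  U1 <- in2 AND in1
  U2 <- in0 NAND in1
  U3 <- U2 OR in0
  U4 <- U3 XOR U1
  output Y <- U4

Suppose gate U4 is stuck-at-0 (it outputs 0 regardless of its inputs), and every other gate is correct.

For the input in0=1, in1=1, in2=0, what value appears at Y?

0

Propagate with U4 forced: U1=0, U2=0, U3=1, U4=0 [stuck-at-0].
So Y = 0. (Without the fault it would be 1.)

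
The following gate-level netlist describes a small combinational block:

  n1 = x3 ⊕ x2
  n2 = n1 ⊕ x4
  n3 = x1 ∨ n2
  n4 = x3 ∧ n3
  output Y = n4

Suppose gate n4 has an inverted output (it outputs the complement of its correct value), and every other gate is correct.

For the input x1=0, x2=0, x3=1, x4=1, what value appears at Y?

1

Propagate with n4 forced: n1=1, n2=0, n3=0, n4=1 [inverted output].
So Y = 1. (Without the fault it would be 0.)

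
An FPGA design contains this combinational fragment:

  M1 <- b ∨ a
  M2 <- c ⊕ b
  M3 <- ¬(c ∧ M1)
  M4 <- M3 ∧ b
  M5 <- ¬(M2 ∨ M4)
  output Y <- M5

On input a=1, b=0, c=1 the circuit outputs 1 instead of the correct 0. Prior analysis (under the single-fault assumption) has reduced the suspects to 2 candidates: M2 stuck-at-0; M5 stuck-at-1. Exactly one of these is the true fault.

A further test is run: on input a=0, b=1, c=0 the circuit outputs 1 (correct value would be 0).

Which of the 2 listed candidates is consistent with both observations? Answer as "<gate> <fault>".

Evaluate each candidate on input a=0, b=1, c=0:
  M2 stuck-at-0: M1=1, M2=0 [stuck-at-0], M3=1, M4=1, M5=0 → 0 — eliminated
  M5 stuck-at-1: M1=1, M2=1, M3=1, M4=1, M5=1 [stuck-at-1] → 1 — matches
Only M5 stuck-at-1 reproduces the observed 1.

M5 stuck-at-1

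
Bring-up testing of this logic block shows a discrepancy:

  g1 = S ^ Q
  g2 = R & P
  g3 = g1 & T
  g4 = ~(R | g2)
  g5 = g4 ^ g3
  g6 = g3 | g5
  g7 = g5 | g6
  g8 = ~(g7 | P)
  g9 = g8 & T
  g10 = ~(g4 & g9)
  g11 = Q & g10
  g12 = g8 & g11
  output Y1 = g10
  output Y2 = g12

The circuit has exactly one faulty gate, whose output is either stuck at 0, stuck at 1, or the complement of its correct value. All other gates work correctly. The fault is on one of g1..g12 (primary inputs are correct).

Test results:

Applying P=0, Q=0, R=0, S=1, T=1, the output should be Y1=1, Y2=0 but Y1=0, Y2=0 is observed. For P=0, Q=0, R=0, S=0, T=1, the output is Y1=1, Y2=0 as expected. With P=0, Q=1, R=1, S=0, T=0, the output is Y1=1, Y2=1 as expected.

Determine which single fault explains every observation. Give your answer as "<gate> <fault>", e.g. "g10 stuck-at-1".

Fault-free values for test 1 (P=0, Q=0, R=0, S=1, T=1): g1=1, g2=0, g3=1, g4=1, g5=0, g6=1, g7=1, g8=0, g9=0, g10=1, g11=0, g12=0, giving Y1=1, Y2=0. Observed Y1=0, Y2=0.
Test 1: faults giving observed Y1=0, Y2=0 are {g6 stuck-at-0, g6 inverted output, g7 stuck-at-0, g7 inverted output, g8 stuck-at-1, g8 inverted output, g9 stuck-at-1, g9 inverted output, g10 stuck-at-0, g10 inverted output}.
Test 2 (P=0, Q=0, R=0, S=0, T=1): fault-free g1=0, g2=0, g3=0, g4=1, g5=1, g6=1, g7=1, g8=0, g9=0, g10=1, g11=0, g12=0 → Y1=1, Y2=0; observed Y1=1, Y2=0. Eliminates g7 stuck-at-0, g7 inverted output, g8 stuck-at-1, g8 inverted output, g9 stuck-at-1, g9 inverted output, g10 stuck-at-0, g10 inverted output.
Test 3 (P=0, Q=1, R=1, S=0, T=0): fault-free g1=1, g2=0, g3=0, g4=0, g5=0, g6=0, g7=0, g8=1, g9=0, g10=1, g11=1, g12=1 → Y1=1, Y2=1; observed Y1=1, Y2=1. Eliminates g6 inverted output.
Only g6 stuck-at-0 is consistent with every test.

g6 stuck-at-0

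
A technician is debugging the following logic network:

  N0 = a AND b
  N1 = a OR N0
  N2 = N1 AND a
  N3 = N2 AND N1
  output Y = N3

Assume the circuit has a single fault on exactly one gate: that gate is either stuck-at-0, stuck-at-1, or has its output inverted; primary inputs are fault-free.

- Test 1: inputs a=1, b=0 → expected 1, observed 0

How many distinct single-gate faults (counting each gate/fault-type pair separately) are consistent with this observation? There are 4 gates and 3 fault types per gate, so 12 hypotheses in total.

Fault-free: N0=0, N1=1, N2=1, N3=1 → 1. Observed 0.
  N0 stuck-at-0: output 1 ✗
  N0 stuck-at-1: output 1 ✗
  N0 inverted output: output 1 ✗
  N1 stuck-at-0: output 0 ✓
  N1 stuck-at-1: output 1 ✗
  N1 inverted output: output 0 ✓
  N2 stuck-at-0: output 0 ✓
  N2 stuck-at-1: output 1 ✗
  N2 inverted output: output 0 ✓
  N3 stuck-at-0: output 0 ✓
  N3 stuck-at-1: output 1 ✗
  N3 inverted output: output 0 ✓
Consistent faults: {N1 stuck-at-0, N1 inverted output, N2 stuck-at-0, N2 inverted output, N3 stuck-at-0, N3 inverted output} — 6 in all.

6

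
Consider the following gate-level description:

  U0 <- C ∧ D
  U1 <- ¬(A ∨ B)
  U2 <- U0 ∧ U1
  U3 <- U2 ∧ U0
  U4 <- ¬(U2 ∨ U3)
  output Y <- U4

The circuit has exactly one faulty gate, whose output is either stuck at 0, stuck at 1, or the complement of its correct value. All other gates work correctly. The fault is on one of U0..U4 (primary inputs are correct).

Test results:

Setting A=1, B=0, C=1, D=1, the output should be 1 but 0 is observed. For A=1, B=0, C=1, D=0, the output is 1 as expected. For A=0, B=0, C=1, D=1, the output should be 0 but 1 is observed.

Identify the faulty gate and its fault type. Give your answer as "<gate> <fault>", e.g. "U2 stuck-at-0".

Fault-free values for test 1 (A=1, B=0, C=1, D=1): U0=1, U1=0, U2=0, U3=0, U4=1, giving Y=1. Observed 0.
Test 1: faults giving observed 0 are {U1 stuck-at-1, U1 inverted output, U2 stuck-at-1, U2 inverted output, U3 stuck-at-1, U3 inverted output, U4 stuck-at-0, U4 inverted output}.
Test 2 (A=1, B=0, C=1, D=0): fault-free U0=0, U1=0, U2=0, U3=0, U4=1 → 1; observed 1. Eliminates U2 stuck-at-1, U2 inverted output, U3 stuck-at-1, U3 inverted output, U4 stuck-at-0, U4 inverted output.
Test 3 (A=0, B=0, C=1, D=1): fault-free U0=1, U1=1, U2=1, U3=1, U4=0 → 0; observed 1. Eliminates U1 stuck-at-1.
Only U1 inverted output is consistent with every test.

U1 inverted output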